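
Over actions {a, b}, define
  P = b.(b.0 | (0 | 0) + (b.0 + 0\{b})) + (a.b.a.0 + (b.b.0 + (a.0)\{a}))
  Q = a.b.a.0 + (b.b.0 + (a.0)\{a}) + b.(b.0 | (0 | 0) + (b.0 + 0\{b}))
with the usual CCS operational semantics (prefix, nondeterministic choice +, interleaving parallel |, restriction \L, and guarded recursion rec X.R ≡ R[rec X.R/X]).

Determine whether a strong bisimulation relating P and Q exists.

YES

Reachable graph of P (7 states):
  m0 = b.(b.0 | (0 | 0) + (b.0 + 0\{b})) + (a.b.a.0 + (b.b.0 + (a.0)\{a})) :: ··a··> m1, ··b··> m2, ··b··> m3
  m1 = b.a.0 :: ··b··> m4
  m2 = b.0 :: ··b··> m5
  m3 = b.0 | (0 | 0) + (b.0 + 0\{b}) :: ··b··> m5, ··b··> m6
  m4 = a.0 :: ··a··> m5
  m5 = 0 :: stopped
  m6 = 0 | (0 | 0) :: stopped
Reachable graph of Q (7 states):
  n0 = a.b.a.0 + (b.b.0 + (a.0)\{a}) + b.(b.0 | (0 | 0) + (b.0 + 0\{b})) :: ··a··> n1, ··b··> n2, ··b··> n3
  n1 = b.a.0 :: ··b··> n4
  n2 = b.0 :: ··b··> n5
  n3 = b.0 | (0 | 0) + (b.0 + 0\{b}) :: ··b··> n5, ··b··> n6
  n4 = a.0 :: ··a··> n5
  n5 = 0 :: stopped
  n6 = 0 | (0 | 0) :: stopped
Partition-refinement fixed point:
  B0 = {m0, n0}
  B1 = {m2, m3, n2, n3}
  B2 = {m5, m6, n5, n6}
  B3 = {m1, n1}
  B4 = {m4, n4}
m0 ∈ B0, n0 ∈ B0 → same block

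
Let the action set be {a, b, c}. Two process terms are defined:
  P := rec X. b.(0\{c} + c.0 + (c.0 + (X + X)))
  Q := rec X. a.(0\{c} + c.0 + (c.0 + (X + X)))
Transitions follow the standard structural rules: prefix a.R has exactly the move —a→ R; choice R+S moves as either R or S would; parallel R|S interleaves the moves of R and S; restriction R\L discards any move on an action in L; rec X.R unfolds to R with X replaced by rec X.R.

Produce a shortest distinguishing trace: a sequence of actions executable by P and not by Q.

b

Reachable graph of P (3 states):
  s0 = rec X. b.(0\{c} + c.0 + (c.0 + (X + X))) ⊢ —b→ s1
  s1 = 0\{c} + c.0 + (c.0 + ((rec X. b.(0\{c} + c.0 + (c.0 + (X + X)))) + (rec X. b.(0\{c} + c.0 + (c.0 + (X + X)))))) ⊢ —b→ s1, —c→ s2
  s2 = 0 ⊢ ·
Reachable graph of Q (3 states):
  t0 = rec X. a.(0\{c} + c.0 + (c.0 + (X + X))) ⊢ —a→ t1
  t1 = 0\{c} + c.0 + (c.0 + ((rec X. a.(0\{c} + c.0 + (c.0 + (X + X)))) + (rec X. a.(0\{c} + c.0 + (c.0 + (X + X)))))) ⊢ —a→ t1, —c→ t2
  t2 = 0 ⊢ ·
Executing b from P (initial set {s0}):
  step 1 (b): {s1}
  P completes σ.
Executing b from Q (initial set {t0}):
  step 1 (b): no successor for Q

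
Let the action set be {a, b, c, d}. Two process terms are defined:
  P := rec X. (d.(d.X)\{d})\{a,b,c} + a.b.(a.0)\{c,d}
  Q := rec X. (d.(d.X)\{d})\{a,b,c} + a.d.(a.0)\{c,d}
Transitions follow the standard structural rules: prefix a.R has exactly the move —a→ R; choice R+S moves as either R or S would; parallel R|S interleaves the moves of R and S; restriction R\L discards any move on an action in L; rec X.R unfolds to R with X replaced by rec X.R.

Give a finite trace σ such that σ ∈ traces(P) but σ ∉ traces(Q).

Reachable graph of P (5 states):
  p0 = rec X. (d.(d.X)\{d})\{a,b,c} + a.b.(a.0)\{c,d} has moves —a→ p1, —d→ p2
  p1 = b.(a.0)\{c,d} has moves —b→ p3
  p2 = (d.(rec X. (d.(d.X)\{d})\{a,b,c} + a.b.(a.0)\{c,d}))\{d}\{a,b,c} has moves ·
  p3 = (a.0)\{c,d} has moves —a→ p4
  p4 = 0\{c,d} has moves ·
Reachable graph of Q (5 states):
  q0 = rec X. (d.(d.X)\{d})\{a,b,c} + a.d.(a.0)\{c,d} has moves —a→ q1, —d→ q2
  q1 = d.(a.0)\{c,d} has moves —d→ q3
  q2 = (d.(rec X. (d.(d.X)\{d})\{a,b,c} + a.d.(a.0)\{c,d}))\{d}\{a,b,c} has moves ·
  q3 = (a.0)\{c,d} has moves —a→ q4
  q4 = 0\{c,d} has moves ·
Executing ab from P (initial set {p0}):
  after a @ step 1: {p1}
  after b @ step 2: {p3}
  — P admits the full trace.
Executing ab from Q (initial set {q0}):
  after a @ step 1: {q1}
  after b @ step 2: ∅  — Q cannot continue

ab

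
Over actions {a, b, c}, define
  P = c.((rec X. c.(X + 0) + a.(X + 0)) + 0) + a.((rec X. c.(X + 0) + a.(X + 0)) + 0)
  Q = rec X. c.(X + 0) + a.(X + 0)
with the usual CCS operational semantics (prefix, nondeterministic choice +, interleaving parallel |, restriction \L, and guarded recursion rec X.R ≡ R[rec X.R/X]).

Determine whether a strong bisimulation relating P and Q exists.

YES

P's transition system — 2 states:
  m0 = c.((rec X. c.(X + 0) + a.(X + 0)) + 0) + a.((rec X. c.(X + 0) + a.(X + 0)) + 0) → —a→ m1, —c→ m1
  m1 = (rec X. c.(X + 0) + a.(X + 0)) + 0 → —a→ m1, —c→ m1
Q's transition system — 2 states:
  n0 = rec X. c.(X + 0) + a.(X + 0) → —a→ n1, —c→ n1
  n1 = (rec X. c.(X + 0) + a.(X + 0)) + 0 → —a→ n1, —c→ n1
Bisimilarity quotient blocks:
  B0 = {m0, m1, n0, n1}
m0 ∈ B0, n0 ∈ B0 → same block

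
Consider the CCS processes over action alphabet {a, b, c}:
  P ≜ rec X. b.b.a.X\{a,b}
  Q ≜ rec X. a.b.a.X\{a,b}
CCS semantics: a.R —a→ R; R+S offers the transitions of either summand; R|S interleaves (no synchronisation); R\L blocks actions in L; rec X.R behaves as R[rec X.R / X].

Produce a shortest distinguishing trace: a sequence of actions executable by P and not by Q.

Reachable graph of P (4 states):
  u0 = rec X. b.b.a.X\{a,b} :: ··b··> u1
  u1 = b.a.(rec X. b.b.a.X\{a,b})\{a,b} :: ··b··> u2
  u2 = a.(rec X. b.b.a.X\{a,b})\{a,b} :: ··a··> u3
  u3 = (rec X. b.b.a.X\{a,b})\{a,b} :: ·
Reachable graph of Q (4 states):
  v0 = rec X. a.b.a.X\{a,b} :: ··a··> v1
  v1 = b.a.(rec X. a.b.a.X\{a,b})\{a,b} :: ··b··> v2
  v2 = a.(rec X. a.b.a.X\{a,b})\{a,b} :: ··a··> v3
  v3 = (rec X. a.b.a.X\{a,b})\{a,b} :: ·
Run σ = ⟨b⟩ on P: start {u0}
  [1] b ⇒ {u1}
  ✓ P
Run σ = ⟨b⟩ on Q: start {v0}
  [1] b ⇒ no successor for Q

b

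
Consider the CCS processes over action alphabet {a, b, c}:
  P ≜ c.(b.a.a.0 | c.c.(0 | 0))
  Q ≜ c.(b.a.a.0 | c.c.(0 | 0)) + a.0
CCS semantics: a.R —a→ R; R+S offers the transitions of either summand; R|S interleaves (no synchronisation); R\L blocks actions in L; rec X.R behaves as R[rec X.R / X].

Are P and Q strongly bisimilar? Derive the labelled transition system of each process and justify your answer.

NO

P's transition system — 13 states:
  u0 = c.(b.a.a.0 | c.c.(0 | 0)) ⊢ —c→ u1
  u1 = b.a.a.0 | c.c.(0 | 0) ⊢ —b→ u2, —c→ u3
  u2 = a.a.0 | c.c.(0 | 0) ⊢ —a→ u4, —c→ u5
  u3 = b.a.a.0 | c.(0 | 0) ⊢ —b→ u5, —c→ u6
  u4 = a.0 | c.c.(0 | 0) ⊢ —a→ u7, —c→ u8
  u5 = a.a.0 | c.(0 | 0) ⊢ —a→ u8, —c→ u9
  u6 = b.a.a.0 | (0 | 0) ⊢ —b→ u9
  u7 = 0 | c.c.(0 | 0) ⊢ —c→ u10
  u8 = a.0 | c.(0 | 0) ⊢ —a→ u10, —c→ u11
  u9 = a.a.0 | (0 | 0) ⊢ —a→ u11
  u10 = 0 | c.(0 | 0) ⊢ —c→ u12
  u11 = a.0 | (0 | 0) ⊢ —a→ u12
  u12 = 0 | (0 | 0) ⊢ stopped
Q's transition system — 14 states:
  v0 = c.(b.a.a.0 | c.c.(0 | 0)) + a.0 ⊢ —a→ v1, —c→ v2
  v1 = 0 ⊢ stopped
  v2 = b.a.a.0 | c.c.(0 | 0) ⊢ —b→ v3, —c→ v4
  v3 = a.a.0 | c.c.(0 | 0) ⊢ —a→ v5, —c→ v6
  v4 = b.a.a.0 | c.(0 | 0) ⊢ —b→ v6, —c→ v7
  v5 = a.0 | c.c.(0 | 0) ⊢ —a→ v8, —c→ v9
  v6 = a.a.0 | c.(0 | 0) ⊢ —a→ v9, —c→ v10
  v7 = b.a.a.0 | (0 | 0) ⊢ —b→ v10
  v8 = 0 | c.c.(0 | 0) ⊢ —c→ v11
  v9 = a.0 | c.(0 | 0) ⊢ —a→ v11, —c→ v12
  v10 = a.a.0 | (0 | 0) ⊢ —a→ v12
  v11 = 0 | c.(0 | 0) ⊢ —c→ v13
  v12 = a.0 | (0 | 0) ⊢ —a→ v13
  v13 = 0 | (0 | 0) ⊢ stopped
Coarsest stable partition (strong bisimilarity classes):
  B0 = {u0}
  B1 = {u1, v2}
  B2 = {u3, v4}
  B3 = {u5, v6}
  B4 = {u9, v10}
  B5 = {u11, v12}
  B6 = {u12, v1, v13}
  B7 = {u8, v9}
  B8 = {u10, v11}
  B9 = {u6, v7}
  B10 = {u2, v3}
  B11 = {u4, v5}
  B12 = {u7, v8}
  B13 = {v0}
u0 ∈ B0, v0 ∈ B13 → different blocks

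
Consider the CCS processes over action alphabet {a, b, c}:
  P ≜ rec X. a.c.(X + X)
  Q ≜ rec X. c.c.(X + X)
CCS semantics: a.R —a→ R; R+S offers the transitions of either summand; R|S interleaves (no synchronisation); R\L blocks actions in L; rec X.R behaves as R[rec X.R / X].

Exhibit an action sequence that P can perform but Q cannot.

a

Reachable graph of P (3 states):
  p0 = rec X. a.c.(X + X) has moves ··a··> p1
  p1 = c.((rec X. a.c.(X + X)) + (rec X. a.c.(X + X))) has moves ··c··> p2
  p2 = (rec X. a.c.(X + X)) + (rec X. a.c.(X + X)) has moves ··a··> p1
Reachable graph of Q (3 states):
  q0 = rec X. c.c.(X + X) has moves ··c··> q1
  q1 = c.((rec X. c.c.(X + X)) + (rec X. c.c.(X + X))) has moves ··c··> q2
  q2 = (rec X. c.c.(X + X)) + (rec X. c.c.(X + X)) has moves ··c··> q1
Run σ = ⟨a⟩ on P: start {p0}
  step 1 (a): {p1}
  — P admits the full trace.
Run σ = ⟨a⟩ on Q: start {q0}
  step 1 (a): no successor for Q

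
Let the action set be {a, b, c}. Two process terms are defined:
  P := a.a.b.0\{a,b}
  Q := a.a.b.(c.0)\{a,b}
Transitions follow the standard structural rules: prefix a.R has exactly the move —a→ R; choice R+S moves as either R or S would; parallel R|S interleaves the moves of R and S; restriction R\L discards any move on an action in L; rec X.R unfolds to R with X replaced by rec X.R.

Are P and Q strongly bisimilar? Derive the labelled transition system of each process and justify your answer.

P ≁ Q

LTS(P): 4 reachable states
  u0 = a.a.b.0\{a,b} has moves -a-> u1
  u1 = a.b.0\{a,b} has moves -a-> u2
  u2 = b.0\{a,b} has moves -b-> u3
  u3 = 0\{a,b} has moves stopped
LTS(Q): 5 reachable states
  v0 = a.a.b.(c.0)\{a,b} has moves -a-> v1
  v1 = a.b.(c.0)\{a,b} has moves -a-> v2
  v2 = b.(c.0)\{a,b} has moves -b-> v3
  v3 = (c.0)\{a,b} has moves -c-> v4
  v4 = 0\{a,b} has moves stopped
Partition-refinement fixed point:
  B0 = {u0}
  B1 = {u1}
  B2 = {u2}
  B3 = {u3, v4}
  B4 = {v0}
  B5 = {v1}
  B6 = {v2}
  B7 = {v3}
u0 ∈ B0, v0 ∈ B4 → different blocks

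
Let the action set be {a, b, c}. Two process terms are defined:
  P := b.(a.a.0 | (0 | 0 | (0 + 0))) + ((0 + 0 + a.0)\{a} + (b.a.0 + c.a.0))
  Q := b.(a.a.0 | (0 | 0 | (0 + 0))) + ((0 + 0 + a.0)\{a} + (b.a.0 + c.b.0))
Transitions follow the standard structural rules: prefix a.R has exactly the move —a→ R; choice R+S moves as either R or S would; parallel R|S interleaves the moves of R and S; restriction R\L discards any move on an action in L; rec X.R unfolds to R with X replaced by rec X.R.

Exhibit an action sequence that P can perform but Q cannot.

ca

Reachable graph of P (6 states):
  m0 = b.(a.a.0 | (0 | 0 | (0 + 0))) + ((0 + 0 + a.0)\{a} + (b.a.0 + c.a.0)) :: —b→ m1, —b→ m2, —c→ m1
  m1 = a.0 :: —a→ m3
  m2 = a.a.0 | (0 | 0 | (0 + 0)) :: —a→ m4
  m3 = 0 :: deadlocked
  m4 = a.0 | (0 | 0 | (0 + 0)) :: —a→ m5
  m5 = 0 | (0 | 0 | (0 + 0)) :: deadlocked
Reachable graph of Q (7 states):
  n0 = b.(a.a.0 | (0 | 0 | (0 + 0))) + ((0 + 0 + a.0)\{a} + (b.a.0 + c.b.0)) :: —b→ n1, —b→ n2, —c→ n3
  n1 = a.0 :: —a→ n4
  n2 = a.a.0 | (0 | 0 | (0 + 0)) :: —a→ n5
  n3 = b.0 :: —b→ n4
  n4 = 0 :: deadlocked
  n5 = a.0 | (0 | 0 | (0 + 0)) :: —a→ n6
  n6 = 0 | (0 | 0 | (0 + 0)) :: deadlocked
Trace ⟨ca⟩ through P, begin at {m0}:
  after c @ step 1: {m1}
  after a @ step 2: {m3}
  ✓ P
Trace ⟨ca⟩ through Q, begin at {n0}:
  after c @ step 1: {n3}
  after a @ step 2: ∅ (Q stuck)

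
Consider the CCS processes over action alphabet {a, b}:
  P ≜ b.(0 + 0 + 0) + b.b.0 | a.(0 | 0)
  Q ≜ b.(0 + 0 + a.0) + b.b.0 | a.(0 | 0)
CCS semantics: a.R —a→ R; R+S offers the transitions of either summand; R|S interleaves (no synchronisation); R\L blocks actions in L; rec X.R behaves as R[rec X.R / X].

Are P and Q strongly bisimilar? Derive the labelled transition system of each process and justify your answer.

Reachable graph of P (7 states):
  p0 = b.(0 + 0 + 0) + b.b.0 | a.(0 | 0) has moves =a=> p1, =b=> p2, =b=> p3
  p1 = b.b.0 | (0 | 0) has moves =b=> p4
  p2 = 0 + 0 + 0 has moves ∅
  p3 = b.0 | a.(0 | 0) has moves =a=> p4, =b=> p5
  p4 = b.0 | (0 | 0) has moves =b=> p6
  p5 = 0 | a.(0 | 0) has moves =a=> p6
  p6 = 0 | (0 | 0) has moves ∅
Reachable graph of Q (8 states):
  q0 = b.(0 + 0 + a.0) + b.b.0 | a.(0 | 0) has moves =a=> q1, =b=> q2, =b=> q3
  q1 = b.b.0 | (0 | 0) has moves =b=> q4
  q2 = 0 + 0 + a.0 has moves =a=> q5
  q3 = b.0 | a.(0 | 0) has moves =a=> q4, =b=> q6
  q4 = b.0 | (0 | 0) has moves =b=> q7
  q5 = 0 has moves ∅
  q6 = 0 | a.(0 | 0) has moves =a=> q7
  q7 = 0 | (0 | 0) has moves ∅
Partition-refinement fixed point:
  B0 = {p0}
  B1 = {p3, q3}
  B2 = {p4, q4}
  B3 = {p2, p6, q5, q7}
  B4 = {p5, q2, q6}
  B5 = {p1, q1}
  B6 = {q0}
p0 ∈ B0, q0 ∈ B6 → different blocks

not bisimilar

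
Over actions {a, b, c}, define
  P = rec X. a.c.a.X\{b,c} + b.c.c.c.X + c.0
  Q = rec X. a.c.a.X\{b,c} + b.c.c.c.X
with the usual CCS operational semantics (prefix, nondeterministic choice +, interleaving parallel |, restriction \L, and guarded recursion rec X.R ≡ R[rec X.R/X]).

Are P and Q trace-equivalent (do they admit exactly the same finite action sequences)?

LTS(P): 9 reachable states
  p0 = rec X. a.c.a.X\{b,c} + b.c.c.c.X + c.0 | =a=> p1, =b=> p2, =c=> p3
  p1 = c.a.(rec X. a.c.a.X\{b,c} + b.c.c.c.X + c.0)\{b,c} | =c=> p4
  p2 = c.c.c.(rec X. a.c.a.X\{b,c} + b.c.c.c.X + c.0) | =c=> p5
  p3 = 0 | ∅
  p4 = a.(rec X. a.c.a.X\{b,c} + b.c.c.c.X + c.0)\{b,c} | =a=> p6
  p5 = c.c.(rec X. a.c.a.X\{b,c} + b.c.c.c.X + c.0) | =c=> p7
  p6 = (rec X. a.c.a.X\{b,c} + b.c.c.c.X + c.0)\{b,c} | =a=> p8
  p7 = c.(rec X. a.c.a.X\{b,c} + b.c.c.c.X + c.0) | =c=> p0
  p8 = (c.a.(rec X. a.c.a.X\{b,c} + b.c.c.c.X + c.0)\{b,c})\{b,c} | ∅
LTS(Q): 8 reachable states
  q0 = rec X. a.c.a.X\{b,c} + b.c.c.c.X | =a=> q1, =b=> q2
  q1 = c.a.(rec X. a.c.a.X\{b,c} + b.c.c.c.X)\{b,c} | =c=> q3
  q2 = c.c.c.(rec X. a.c.a.X\{b,c} + b.c.c.c.X) | =c=> q4
  q3 = a.(rec X. a.c.a.X\{b,c} + b.c.c.c.X)\{b,c} | =a=> q5
  q4 = c.c.(rec X. a.c.a.X\{b,c} + b.c.c.c.X) | =c=> q6
  q5 = (rec X. a.c.a.X\{b,c} + b.c.c.c.X)\{b,c} | =a=> q7
  q6 = c.(rec X. a.c.a.X\{b,c} + b.c.c.c.X) | =c=> q0
  q7 = (c.a.(rec X. a.c.a.X\{b,c} + b.c.c.c.X)\{b,c})\{b,c} | ∅
Run σ = ⟨c⟩ on P: start {p0}
  step 1 (c): {p3}
  — P admits the full trace.
Run σ = ⟨c⟩ on Q: start {q0}
  step 1 (c): ∅  — Q cannot continue

traces(P) ≠ traces(Q) — witness ⟨c⟩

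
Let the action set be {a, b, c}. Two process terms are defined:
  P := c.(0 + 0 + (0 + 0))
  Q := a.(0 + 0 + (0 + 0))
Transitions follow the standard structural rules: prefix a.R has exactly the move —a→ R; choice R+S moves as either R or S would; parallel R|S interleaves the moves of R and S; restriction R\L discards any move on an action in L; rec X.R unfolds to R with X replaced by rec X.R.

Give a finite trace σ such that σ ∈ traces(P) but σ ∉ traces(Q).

c

P's transition system — 2 states:
  u0 = c.(0 + 0 + (0 + 0)) → =c=> u1
  u1 = 0 + 0 + (0 + 0) → (no moves)
Q's transition system — 2 states:
  v0 = a.(0 + 0 + (0 + 0)) → =a=> v1
  v1 = 0 + 0 + (0 + 0) → (no moves)
Executing c from P (initial set {u0}):
  after c @ step 1: {u1}
  — P admits the full trace.
Executing c from Q (initial set {v0}):
  after c @ step 1: ∅  — Q cannot continue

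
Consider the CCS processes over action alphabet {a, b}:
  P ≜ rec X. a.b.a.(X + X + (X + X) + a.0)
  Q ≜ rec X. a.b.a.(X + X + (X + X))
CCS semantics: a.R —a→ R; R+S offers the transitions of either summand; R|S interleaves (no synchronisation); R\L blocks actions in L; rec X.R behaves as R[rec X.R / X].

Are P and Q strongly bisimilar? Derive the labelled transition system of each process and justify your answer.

NO

Reachable graph of P (5 states):
  u0 = rec X. a.b.a.(X + X + (X + X) + a.0) has moves -a-> u1
  u1 = b.a.((rec X. a.b.a.(X + X + (X + X) + a.0)) + (rec X. a.b.a.(X + X + (X + X) + a.0)) + ((rec X. a.b.a.(X + X + (X + X) + a.0)) + (rec X. a.b.a.(X + X + (X + X) + a.0))) + a.0) has moves -b-> u2
  u2 = a.((rec X. a.b.a.(X + X + (X + X) + a.0)) + (rec X. a.b.a.(X + X + (X + X) + a.0)) + ((rec X. a.b.a.(X + X + (X + X) + a.0)) + (rec X. a.b.a.(X + X + (X + X) + a.0))) + a.0) has moves -a-> u3
  u3 = (rec X. a.b.a.(X + X + (X + X) + a.0)) + (rec X. a.b.a.(X + X + (X + X) + a.0)) + ((rec X. a.b.a.(X + X + (X + X) + a.0)) + (rec X. a.b.a.(X + X + (X + X) + a.0))) + a.0 has moves -a-> u1, -a-> u4
  u4 = 0 has moves deadlocked
Reachable graph of Q (4 states):
  v0 = rec X. a.b.a.(X + X + (X + X)) has moves -a-> v1
  v1 = b.a.((rec X. a.b.a.(X + X + (X + X))) + (rec X. a.b.a.(X + X + (X + X))) + ((rec X. a.b.a.(X + X + (X + X))) + (rec X. a.b.a.(X + X + (X + X))))) has moves -b-> v2
  v2 = a.((rec X. a.b.a.(X + X + (X + X))) + (rec X. a.b.a.(X + X + (X + X))) + ((rec X. a.b.a.(X + X + (X + X))) + (rec X. a.b.a.(X + X + (X + X))))) has moves -a-> v3
  v3 = (rec X. a.b.a.(X + X + (X + X))) + (rec X. a.b.a.(X + X + (X + X))) + ((rec X. a.b.a.(X + X + (X + X))) + (rec X. a.b.a.(X + X + (X + X)))) has moves -a-> v1
Coarsest stable partition (strong bisimilarity classes):
  B0 = {u0}
  B1 = {u1}
  B2 = {u2}
  B3 = {u3}
  B4 = {u4}
  B5 = {v0, v3}
  B6 = {v1}
  B7 = {v2}
u0 ∈ B0, v0 ∈ B5 → different blocks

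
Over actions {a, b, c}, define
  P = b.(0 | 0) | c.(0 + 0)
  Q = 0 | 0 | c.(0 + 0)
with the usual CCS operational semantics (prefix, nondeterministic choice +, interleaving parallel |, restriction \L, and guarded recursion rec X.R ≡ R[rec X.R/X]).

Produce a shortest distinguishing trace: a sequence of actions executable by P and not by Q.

b

LTS(P): 4 reachable states
  p0 = b.(0 | 0) | c.(0 + 0) → --b--▸ p1, --c--▸ p2
  p1 = 0 | 0 | c.(0 + 0) → --c--▸ p3
  p2 = b.(0 | 0) | (0 + 0) → --b--▸ p3
  p3 = 0 | 0 | (0 + 0) → ∅
LTS(Q): 2 reachable states
  q0 = 0 | 0 | c.(0 + 0) → --c--▸ q1
  q1 = 0 | 0 | (0 + 0) → ∅
Run σ = ⟨b⟩ on P: start {p0}
  [1] b ⇒ {p1}
  ✓ P
Run σ = ⟨b⟩ on Q: start {q0}
  [1] b ⇒ ∅  — Q cannot continue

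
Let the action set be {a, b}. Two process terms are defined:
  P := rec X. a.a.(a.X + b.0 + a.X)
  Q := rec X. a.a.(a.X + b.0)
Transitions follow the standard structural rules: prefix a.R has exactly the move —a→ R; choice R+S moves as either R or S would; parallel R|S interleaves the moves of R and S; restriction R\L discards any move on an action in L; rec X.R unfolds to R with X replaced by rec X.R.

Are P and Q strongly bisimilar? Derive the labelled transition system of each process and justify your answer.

P's transition system — 4 states:
  u0 = rec X. a.a.(a.X + b.0 + a.X) → --a--▸ u1
  u1 = a.(a.(rec X. a.a.(a.X + b.0 + a.X)) + b.0 + a.(rec X. a.a.(a.X + b.0 + a.X))) → --a--▸ u2
  u2 = a.(rec X. a.a.(a.X + b.0 + a.X)) + b.0 + a.(rec X. a.a.(a.X + b.0 + a.X)) → --a--▸ u0, --b--▸ u3
  u3 = 0 → ∅
Q's transition system — 4 states:
  v0 = rec X. a.a.(a.X + b.0) → --a--▸ v1
  v1 = a.(a.(rec X. a.a.(a.X + b.0)) + b.0) → --a--▸ v2
  v2 = a.(rec X. a.a.(a.X + b.0)) + b.0 → --a--▸ v0, --b--▸ v3
  v3 = 0 → ∅
Coarsest stable partition (strong bisimilarity classes):
  B0 = {u0, v0}
  B1 = {u1, v1}
  B2 = {u2, v2}
  B3 = {u3, v3}
u0 ∈ B0, v0 ∈ B0 → same block

bisimilar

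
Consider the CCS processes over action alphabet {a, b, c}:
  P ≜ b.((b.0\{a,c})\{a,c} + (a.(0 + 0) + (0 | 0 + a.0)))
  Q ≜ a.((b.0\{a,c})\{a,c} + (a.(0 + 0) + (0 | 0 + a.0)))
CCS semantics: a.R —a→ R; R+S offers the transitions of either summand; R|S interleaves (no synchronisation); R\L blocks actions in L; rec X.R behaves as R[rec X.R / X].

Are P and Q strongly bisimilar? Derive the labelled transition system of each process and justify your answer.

Reachable graph of P (5 states):
  m0 = b.((b.0\{a,c})\{a,c} + (a.(0 + 0) + (0 | 0 + a.0))) ⊢ --b--▸ m1
  m1 = (b.0\{a,c})\{a,c} + (a.(0 + 0) + (0 | 0 + a.0)) ⊢ --a--▸ m2, --a--▸ m3, --b--▸ m4
  m2 = 0 ⊢ ∅
  m3 = 0 + 0 ⊢ ∅
  m4 = 0\{a,c}\{a,c} ⊢ ∅
Reachable graph of Q (5 states):
  n0 = a.((b.0\{a,c})\{a,c} + (a.(0 + 0) + (0 | 0 + a.0))) ⊢ --a--▸ n1
  n1 = (b.0\{a,c})\{a,c} + (a.(0 + 0) + (0 | 0 + a.0)) ⊢ --a--▸ n2, --a--▸ n3, --b--▸ n4
  n2 = 0 ⊢ ∅
  n3 = 0 + 0 ⊢ ∅
  n4 = 0\{a,c}\{a,c} ⊢ ∅
Partition-refinement fixed point:
  B0 = {m0}
  B1 = {m1, n1}
  B2 = {m2, m3, m4, n2, n3, n4}
  B3 = {n0}
m0 ∈ B0, n0 ∈ B3 → different blocks

not bisimilar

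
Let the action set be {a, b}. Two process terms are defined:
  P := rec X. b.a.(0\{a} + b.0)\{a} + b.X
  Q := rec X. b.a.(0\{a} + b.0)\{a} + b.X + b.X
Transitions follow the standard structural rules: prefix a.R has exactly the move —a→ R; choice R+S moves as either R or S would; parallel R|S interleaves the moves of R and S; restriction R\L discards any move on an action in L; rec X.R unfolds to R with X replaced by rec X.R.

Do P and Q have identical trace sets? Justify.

Reachable graph of P (4 states):
  s0 = rec X. b.a.(0\{a} + b.0)\{a} + b.X | -b-> s0, -b-> s1
  s1 = a.(0\{a} + b.0)\{a} | -a-> s2
  s2 = (0\{a} + b.0)\{a} | -b-> s3
  s3 = 0\{a} | ∅
Reachable graph of Q (4 states):
  t0 = rec X. b.a.(0\{a} + b.0)\{a} + b.X + b.X | -b-> t0, -b-> t1
  t1 = a.(0\{a} + b.0)\{a} | -a-> t2
  t2 = (0\{a} + b.0)\{a} | -b-> t3
  t3 = 0\{a} | ∅
Partition-refinement fixed point:
  B0 = {s0, t0}
  B1 = {s1, t1}
  B2 = {s2, t2}
  B3 = {s3, t3}
s0 ∈ B0, t0 ∈ B0 → same block
Bisimilar ⇒ trace-equivalent.

trace-equivalent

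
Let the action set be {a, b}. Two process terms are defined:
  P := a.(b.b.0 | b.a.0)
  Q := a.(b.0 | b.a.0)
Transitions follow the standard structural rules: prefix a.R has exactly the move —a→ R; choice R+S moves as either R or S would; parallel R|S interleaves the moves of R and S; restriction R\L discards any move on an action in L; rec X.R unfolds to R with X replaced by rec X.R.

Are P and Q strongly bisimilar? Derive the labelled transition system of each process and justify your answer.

Reachable graph of P (10 states):
  s0 = a.(b.b.0 | b.a.0) :: —a→ s1
  s1 = b.b.0 | b.a.0 :: —b→ s2, —b→ s3
  s2 = b.0 | b.a.0 :: —b→ s4, —b→ s5
  s3 = b.b.0 | a.0 :: —a→ s6, —b→ s5
  s4 = 0 | b.a.0 :: —b→ s7
  s5 = b.0 | a.0 :: —a→ s8, —b→ s7
  s6 = b.b.0 | 0 :: —b→ s8
  s7 = 0 | a.0 :: —a→ s9
  s8 = b.0 | 0 :: —b→ s9
  s9 = 0 | 0 :: stopped
Reachable graph of Q (7 states):
  t0 = a.(b.0 | b.a.0) :: —a→ t1
  t1 = b.0 | b.a.0 :: —b→ t2, —b→ t3
  t2 = 0 | b.a.0 :: —b→ t4
  t3 = b.0 | a.0 :: —a→ t5, —b→ t4
  t4 = 0 | a.0 :: —a→ t6
  t5 = b.0 | 0 :: —b→ t6
  t6 = 0 | 0 :: stopped
Bisimilarity quotient blocks:
  B0 = {s0}
  B1 = {s1}
  B2 = {s2, t1}
  B3 = {s4, t2}
  B4 = {s7, t4}
  B5 = {s9, t6}
  B6 = {s5, t3}
  B7 = {s8, t5}
  B8 = {s3}
  B9 = {s6}
  B10 = {t0}
s0 ∈ B0, t0 ∈ B10 → different blocks

not bisimilar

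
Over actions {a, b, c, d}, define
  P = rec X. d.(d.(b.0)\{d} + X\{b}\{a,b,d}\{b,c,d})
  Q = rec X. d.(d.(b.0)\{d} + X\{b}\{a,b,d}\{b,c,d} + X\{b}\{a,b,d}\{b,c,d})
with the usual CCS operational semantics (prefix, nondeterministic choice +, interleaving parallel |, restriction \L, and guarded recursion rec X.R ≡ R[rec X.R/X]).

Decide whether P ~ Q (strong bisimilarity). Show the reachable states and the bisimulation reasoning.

bisimilar

Reachable graph of P (4 states):
  u0 = rec X. d.(d.(b.0)\{d} + X\{b}\{a,b,d}\{b,c,d}) :: -d-> u1
  u1 = d.(b.0)\{d} + (rec X. d.(d.(b.0)\{d} + X\{b}\{a,b,d}\{b,c,d}))\{b}\{a,b,d}\{b,c,d} :: -d-> u2
  u2 = (b.0)\{d} :: -b-> u3
  u3 = 0\{d} :: stopped
Reachable graph of Q (4 states):
  v0 = rec X. d.(d.(b.0)\{d} + X\{b}\{a,b,d}\{b,c,d} + X\{b}\{a,b,d}\{b,c,d}) :: -d-> v1
  v1 = d.(b.0)\{d} + (rec X. d.(d.(b.0)\{d} + X\{b}\{a,b,d}\{b,c,d} + X\{b}\{a,b,d}\{b,c,d}))\{b}\{a,b,d}\{b,c,d} + (rec X. d.(d.(b.0)\{d} + X\{b}\{a,b,d}\{b,c,d} + X\{b}\{a,b,d}\{b,c,d}))\{b}\{a,b,d}\{b,c,d} :: -d-> v2
  v2 = (b.0)\{d} :: -b-> v3
  v3 = 0\{d} :: stopped
Bisimilarity quotient blocks:
  B0 = {u0, v0}
  B1 = {u1, v1}
  B2 = {u2, v2}
  B3 = {u3, v3}
u0 ∈ B0, v0 ∈ B0 → same block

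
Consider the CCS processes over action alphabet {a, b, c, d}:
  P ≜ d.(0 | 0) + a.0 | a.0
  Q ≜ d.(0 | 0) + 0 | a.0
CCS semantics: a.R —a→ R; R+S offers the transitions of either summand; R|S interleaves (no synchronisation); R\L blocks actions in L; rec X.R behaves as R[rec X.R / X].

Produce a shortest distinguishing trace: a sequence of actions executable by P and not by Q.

LTS(P): 4 reachable states
  p0 = d.(0 | 0) + a.0 | a.0 ⊢ —a→ p1, —a→ p2, —d→ p3
  p1 = 0 | a.0 ⊢ —a→ p3
  p2 = a.0 | 0 ⊢ —a→ p3
  p3 = 0 | 0 ⊢ (no moves)
LTS(Q): 2 reachable states
  q0 = d.(0 | 0) + 0 | a.0 ⊢ —a→ q1, —d→ q1
  q1 = 0 | 0 ⊢ (no moves)
Run σ = ⟨aa⟩ on P: start {p0}
  after a @ step 1: {p1, p2}
  after a @ step 2: {p3}
  ✓ P
Run σ = ⟨aa⟩ on Q: start {q0}
  after a @ step 1: {q1}
  after a @ step 2: no successor for Q

aa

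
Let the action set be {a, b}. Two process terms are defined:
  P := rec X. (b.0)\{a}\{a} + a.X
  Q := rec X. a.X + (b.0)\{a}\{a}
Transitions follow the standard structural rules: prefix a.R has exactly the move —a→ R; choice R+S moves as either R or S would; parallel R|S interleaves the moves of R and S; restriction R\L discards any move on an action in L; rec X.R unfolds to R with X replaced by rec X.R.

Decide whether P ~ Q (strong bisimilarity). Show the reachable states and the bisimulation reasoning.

bisimilar

LTS(P): 2 reachable states
  m0 = rec X. (b.0)\{a}\{a} + a.X ⊢ —a→ m0, —b→ m1
  m1 = 0\{a}\{a} ⊢ stopped
LTS(Q): 2 reachable states
  n0 = rec X. a.X + (b.0)\{a}\{a} ⊢ —a→ n0, —b→ n1
  n1 = 0\{a}\{a} ⊢ stopped
Coarsest stable partition (strong bisimilarity classes):
  B0 = {m0, n0}
  B1 = {m1, n1}
m0 ∈ B0, n0 ∈ B0 → same block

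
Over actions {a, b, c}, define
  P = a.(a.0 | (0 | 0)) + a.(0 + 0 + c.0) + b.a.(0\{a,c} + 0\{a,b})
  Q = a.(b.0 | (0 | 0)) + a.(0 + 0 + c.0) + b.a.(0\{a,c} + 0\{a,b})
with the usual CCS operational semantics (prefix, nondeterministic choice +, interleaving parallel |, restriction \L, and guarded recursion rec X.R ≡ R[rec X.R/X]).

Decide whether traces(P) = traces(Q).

P's transition system — 7 states:
  u0 = a.(a.0 | (0 | 0)) + a.(0 + 0 + c.0) + b.a.(0\{a,c} + 0\{a,b}) has moves --a--▸ u1, --a--▸ u2, --b--▸ u3
  u1 = 0 + 0 + c.0 has moves --c--▸ u4
  u2 = a.0 | (0 | 0) has moves --a--▸ u5
  u3 = a.(0\{a,c} + 0\{a,b}) has moves --a--▸ u6
  u4 = 0 has moves stopped
  u5 = 0 | (0 | 0) has moves stopped
  u6 = 0\{a,c} + 0\{a,b} has moves stopped
Q's transition system — 7 states:
  v0 = a.(b.0 | (0 | 0)) + a.(0 + 0 + c.0) + b.a.(0\{a,c} + 0\{a,b}) has moves --a--▸ v1, --a--▸ v2, --b--▸ v3
  v1 = 0 + 0 + c.0 has moves --c--▸ v4
  v2 = b.0 | (0 | 0) has moves --b--▸ v5
  v3 = a.(0\{a,c} + 0\{a,b}) has moves --a--▸ v6
  v4 = 0 has moves stopped
  v5 = 0 | (0 | 0) has moves stopped
  v6 = 0\{a,c} + 0\{a,b} has moves stopped
Run σ = ⟨aa⟩ on P: start {u0}
  step 1 (a): {u1, u2}
  step 2 (a): {u5}
  ✓ P
Run σ = ⟨aa⟩ on Q: start {v0}
  step 1 (a): {v1, v2}
  step 2 (a): ∅  — Q cannot continue

NO — witness ⟨aa⟩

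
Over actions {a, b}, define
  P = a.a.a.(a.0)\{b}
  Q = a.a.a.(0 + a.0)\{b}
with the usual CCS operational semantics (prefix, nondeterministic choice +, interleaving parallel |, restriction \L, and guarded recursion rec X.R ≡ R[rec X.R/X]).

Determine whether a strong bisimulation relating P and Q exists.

P's transition system — 5 states:
  s0 = a.a.a.(a.0)\{b} | -a-> s1
  s1 = a.a.(a.0)\{b} | -a-> s2
  s2 = a.(a.0)\{b} | -a-> s3
  s3 = (a.0)\{b} | -a-> s4
  s4 = 0\{b} | (no moves)
Q's transition system — 5 states:
  t0 = a.a.a.(0 + a.0)\{b} | -a-> t1
  t1 = a.a.(0 + a.0)\{b} | -a-> t2
  t2 = a.(0 + a.0)\{b} | -a-> t3
  t3 = (0 + a.0)\{b} | -a-> t4
  t4 = 0\{b} | (no moves)
Coarsest stable partition (strong bisimilarity classes):
  B0 = {s0, t0}
  B1 = {s1, t1}
  B2 = {s2, t2}
  B3 = {s3, t3}
  B4 = {s4, t4}
s0 ∈ B0, t0 ∈ B0 → same block

P ~ Q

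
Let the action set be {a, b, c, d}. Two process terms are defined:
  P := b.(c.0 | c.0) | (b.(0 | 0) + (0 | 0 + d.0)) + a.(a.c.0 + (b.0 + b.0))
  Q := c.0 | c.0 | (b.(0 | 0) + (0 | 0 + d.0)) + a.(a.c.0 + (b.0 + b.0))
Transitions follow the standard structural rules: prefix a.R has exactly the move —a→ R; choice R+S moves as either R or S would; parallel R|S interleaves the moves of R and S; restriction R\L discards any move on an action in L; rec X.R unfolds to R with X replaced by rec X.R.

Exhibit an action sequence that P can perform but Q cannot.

bb

LTS(P): 18 reachable states
  p0 = b.(c.0 | c.0) | (b.(0 | 0) + (0 | 0 + d.0)) + a.(a.c.0 + (b.0 + b.0)) :: ··a··> p1, ··b··> p2, ··b··> p3, ··d··> p4
  p1 = a.c.0 + (b.0 + b.0) :: ··a··> p5, ··b··> p6
  p2 = b.(c.0 | c.0) | (0 | 0) :: ··b··> p7
  p3 = c.0 | c.0 | (b.(0 | 0) + (0 | 0 + d.0)) :: ··b··> p7, ··c··> p8, ··c··> p9, ··d··> p10
  p4 = b.(c.0 | c.0) | 0 :: ··b··> p10
  p5 = c.0 :: ··c··> p6
  p6 = 0 :: ∅
  p7 = c.0 | c.0 | (0 | 0) :: ··c··> p11, ··c··> p12
  p8 = 0 | c.0 | (b.(0 | 0) + (0 | 0 + d.0)) :: ··b··> p11, ··c··> p13, ··d··> p14
  p9 = c.0 | 0 | (b.(0 | 0) + (0 | 0 + d.0)) :: ··b··> p12, ··c··> p13, ··d··> p15
  p10 = c.0 | c.0 | 0 :: ··c··> p14, ··c··> p15
  p11 = 0 | c.0 | (0 | 0) :: ··c··> p16
  p12 = c.0 | 0 | (0 | 0) :: ··c··> p16
  p13 = 0 | 0 | (b.(0 | 0) + (0 | 0 + d.0)) :: ··b··> p16, ··d··> p17
  p14 = 0 | c.0 | 0 :: ··c··> p17
  p15 = c.0 | 0 | 0 :: ··c··> p17
  p16 = 0 | 0 | (0 | 0) :: ∅
  p17 = 0 | 0 | 0 :: ∅
LTS(Q): 15 reachable states
  q0 = c.0 | c.0 | (b.(0 | 0) + (0 | 0 + d.0)) + a.(a.c.0 + (b.0 + b.0)) :: ··a··> q1, ··b··> q2, ··c··> q3, ··c··> q4, ··d··> q5
  q1 = a.c.0 + (b.0 + b.0) :: ··a··> q6, ··b··> q7
  q2 = c.0 | c.0 | (0 | 0) :: ··c··> q8, ··c··> q9
  q3 = 0 | c.0 | (b.(0 | 0) + (0 | 0 + d.0)) :: ··b··> q8, ··c··> q10, ··d··> q11
  q4 = c.0 | 0 | (b.(0 | 0) + (0 | 0 + d.0)) :: ··b··> q9, ··c··> q10, ··d··> q12
  q5 = c.0 | c.0 | 0 :: ··c··> q11, ··c··> q12
  q6 = c.0 :: ··c··> q7
  q7 = 0 :: ∅
  q8 = 0 | c.0 | (0 | 0) :: ··c··> q13
  q9 = c.0 | 0 | (0 | 0) :: ··c··> q13
  q10 = 0 | 0 | (b.(0 | 0) + (0 | 0 + d.0)) :: ··b··> q13, ··d··> q14
  q11 = 0 | c.0 | 0 :: ··c··> q14
  q12 = c.0 | 0 | 0 :: ··c··> q14
  q13 = 0 | 0 | (0 | 0) :: ∅
  q14 = 0 | 0 | 0 :: ∅
Trace ⟨bb⟩ through P, begin at {p0}:
  step 1 (b): {p2, p3}
  step 2 (b): {p7}
  P completes σ.
Trace ⟨bb⟩ through Q, begin at {q0}:
  step 1 (b): {q2}
  step 2 (b): no successor for Q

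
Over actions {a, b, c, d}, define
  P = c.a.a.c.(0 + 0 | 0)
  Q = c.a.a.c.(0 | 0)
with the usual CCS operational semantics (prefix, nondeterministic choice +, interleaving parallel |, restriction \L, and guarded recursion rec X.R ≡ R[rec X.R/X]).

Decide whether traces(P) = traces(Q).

Reachable graph of P (5 states):
  p0 = c.a.a.c.(0 + 0 | 0) :: -c-> p1
  p1 = a.a.c.(0 + 0 | 0) :: -a-> p2
  p2 = a.c.(0 + 0 | 0) :: -a-> p3
  p3 = c.(0 + 0 | 0) :: -c-> p4
  p4 = 0 + 0 | 0 :: stopped
Reachable graph of Q (5 states):
  q0 = c.a.a.c.(0 | 0) :: -c-> q1
  q1 = a.a.c.(0 | 0) :: -a-> q2
  q2 = a.c.(0 | 0) :: -a-> q3
  q3 = c.(0 | 0) :: -c-> q4
  q4 = 0 | 0 :: stopped
Bisimilarity quotient blocks:
  B0 = {p0, q0}
  B1 = {p1, q1}
  B2 = {p2, q2}
  B3 = {p3, q3}
  B4 = {p4, q4}
p0 ∈ B0, q0 ∈ B0 → same block
Bisimilar ⇒ trace-equivalent.

traces(P) = traces(Q)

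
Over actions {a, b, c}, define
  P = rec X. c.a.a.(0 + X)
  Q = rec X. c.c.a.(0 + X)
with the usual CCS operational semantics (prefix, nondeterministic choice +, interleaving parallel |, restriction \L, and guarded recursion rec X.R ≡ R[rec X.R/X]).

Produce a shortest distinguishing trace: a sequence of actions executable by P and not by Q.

Reachable graph of P (4 states):
  p0 = rec X. c.a.a.(0 + X) | —c→ p1
  p1 = a.a.(0 + (rec X. c.a.a.(0 + X))) | —a→ p2
  p2 = a.(0 + (rec X. c.a.a.(0 + X))) | —a→ p3
  p3 = 0 + (rec X. c.a.a.(0 + X)) | —c→ p1
Reachable graph of Q (4 states):
  q0 = rec X. c.c.a.(0 + X) | —c→ q1
  q1 = c.a.(0 + (rec X. c.c.a.(0 + X))) | —c→ q2
  q2 = a.(0 + (rec X. c.c.a.(0 + X))) | —a→ q3
  q3 = 0 + (rec X. c.c.a.(0 + X)) | —c→ q1
Trace ⟨ca⟩ through P, begin at {p0}:
  after c @ step 1: {p1}
  after a @ step 2: {p2}
  — P admits the full trace.
Trace ⟨ca⟩ through Q, begin at {q0}:
  after c @ step 1: {q1}
  after a @ step 2: no successor for Q

ca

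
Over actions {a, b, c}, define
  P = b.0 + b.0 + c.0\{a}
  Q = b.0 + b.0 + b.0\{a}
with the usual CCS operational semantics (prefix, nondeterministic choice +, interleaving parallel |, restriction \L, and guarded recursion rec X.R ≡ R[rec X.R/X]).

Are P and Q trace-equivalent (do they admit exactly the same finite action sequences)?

NO — witness ⟨c⟩

LTS(P): 3 reachable states
  p0 = b.0 + b.0 + c.0\{a} → =b=> p1, =c=> p2
  p1 = 0 → ∅
  p2 = 0\{a} → ∅
LTS(Q): 3 reachable states
  q0 = b.0 + b.0 + b.0\{a} → =b=> q1, =b=> q2
  q1 = 0 → ∅
  q2 = 0\{a} → ∅
Run σ = ⟨c⟩ on P: start {p0}
  [1] c ⇒ {p2}
  ✓ P
Run σ = ⟨c⟩ on Q: start {q0}
  [1] c ⇒ no successor for Q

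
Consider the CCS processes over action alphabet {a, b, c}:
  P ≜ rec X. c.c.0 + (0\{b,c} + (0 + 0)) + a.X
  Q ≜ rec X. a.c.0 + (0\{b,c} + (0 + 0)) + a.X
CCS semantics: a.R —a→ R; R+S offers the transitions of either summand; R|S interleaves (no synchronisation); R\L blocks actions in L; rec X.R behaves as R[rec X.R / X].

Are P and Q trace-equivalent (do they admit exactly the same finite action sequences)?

traces(P) ≠ traces(Q) — witness ⟨c⟩

LTS(P): 3 reachable states
  s0 = rec X. c.c.0 + (0\{b,c} + (0 + 0)) + a.X :: —a→ s0, —c→ s1
  s1 = c.0 :: —c→ s2
  s2 = 0 :: ∅
LTS(Q): 3 reachable states
  t0 = rec X. a.c.0 + (0\{b,c} + (0 + 0)) + a.X :: —a→ t0, —a→ t1
  t1 = c.0 :: —c→ t2
  t2 = 0 :: ∅
Trace ⟨c⟩ through P, begin at {s0}:
  step 1 (c): {s1}
  P completes σ.
Trace ⟨c⟩ through Q, begin at {t0}:
  step 1 (c): no successor for Q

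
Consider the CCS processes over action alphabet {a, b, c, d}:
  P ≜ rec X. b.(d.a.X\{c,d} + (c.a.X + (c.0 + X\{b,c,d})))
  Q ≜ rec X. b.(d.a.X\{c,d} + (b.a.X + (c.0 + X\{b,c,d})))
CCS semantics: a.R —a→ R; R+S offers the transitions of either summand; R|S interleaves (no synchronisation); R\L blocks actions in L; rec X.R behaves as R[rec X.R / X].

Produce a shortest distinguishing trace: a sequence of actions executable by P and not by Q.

P's transition system — 7 states:
  u0 = rec X. b.(d.a.X\{c,d} + (c.a.X + (c.0 + X\{b,c,d}))) has moves --b--▸ u1
  u1 = d.a.(rec X. b.(d.a.X\{c,d} + (c.a.X + (c.0 + X\{b,c,d}))))\{c,d} + (c.a.(rec X. b.(d.a.X\{c,d} + (c.a.X + (c.0 + X\{b,c,d})))) + (c.0 + (rec X. b.(d.a.X\{c,d} + (c.a.X + (c.0 + X\{b,c,d}))))\{b,c,d})) has moves --c--▸ u2, --c--▸ u3, --d--▸ u4
  u2 = 0 has moves ∅
  u3 = a.(rec X. b.(d.a.X\{c,d} + (c.a.X + (c.0 + X\{b,c,d})))) has moves --a--▸ u0
  u4 = a.(rec X. b.(d.a.X\{c,d} + (c.a.X + (c.0 + X\{b,c,d}))))\{c,d} has moves --a--▸ u5
  u5 = (rec X. b.(d.a.X\{c,d} + (c.a.X + (c.0 + X\{b,c,d}))))\{c,d} has moves --b--▸ u6
  u6 = (d.a.(rec X. b.(d.a.X\{c,d} + (c.a.X + (c.0 + X\{b,c,d}))))\{c,d} + (c.a.(rec X. b.(d.a.X\{c,d} + (c.a.X + (c.0 + X\{b,c,d})))) + (c.0 + (rec X. b.(d.a.X\{c,d} + (c.a.X + (c.0 + X\{b,c,d}))))\{b,c,d})))\{c,d} has moves ∅
Q's transition system — 8 states:
  v0 = rec X. b.(d.a.X\{c,d} + (b.a.X + (c.0 + X\{b,c,d}))) has moves --b--▸ v1
  v1 = d.a.(rec X. b.(d.a.X\{c,d} + (b.a.X + (c.0 + X\{b,c,d}))))\{c,d} + (b.a.(rec X. b.(d.a.X\{c,d} + (b.a.X + (c.0 + X\{b,c,d})))) + (c.0 + (rec X. b.(d.a.X\{c,d} + (b.a.X + (c.0 + X\{b,c,d}))))\{b,c,d})) has moves --b--▸ v2, --c--▸ v3, --d--▸ v4
  v2 = a.(rec X. b.(d.a.X\{c,d} + (b.a.X + (c.0 + X\{b,c,d})))) has moves --a--▸ v0
  v3 = 0 has moves ∅
  v4 = a.(rec X. b.(d.a.X\{c,d} + (b.a.X + (c.0 + X\{b,c,d}))))\{c,d} has moves --a--▸ v5
  v5 = (rec X. b.(d.a.X\{c,d} + (b.a.X + (c.0 + X\{b,c,d}))))\{c,d} has moves --b--▸ v6
  v6 = (d.a.(rec X. b.(d.a.X\{c,d} + (b.a.X + (c.0 + X\{b,c,d}))))\{c,d} + (b.a.(rec X. b.(d.a.X\{c,d} + (b.a.X + (c.0 + X\{b,c,d})))) + (c.0 + (rec X. b.(d.a.X\{c,d} + (b.a.X + (c.0 + X\{b,c,d}))))\{b,c,d})))\{c,d} has moves --b--▸ v7
  v7 = (a.(rec X. b.(d.a.X\{c,d} + (b.a.X + (c.0 + X\{b,c,d})))))\{c,d} has moves --a--▸ v5
Run σ = ⟨bca⟩ on P: start {u0}
  after b @ step 1: {u1}
  after c @ step 2: {u2, u3}
  after a @ step 3: {u0}
  ✓ P
Run σ = ⟨bca⟩ on Q: start {v0}
  after b @ step 1: {v1}
  after c @ step 2: {v3}
  after a @ step 3: ∅  — Q cannot continue

bca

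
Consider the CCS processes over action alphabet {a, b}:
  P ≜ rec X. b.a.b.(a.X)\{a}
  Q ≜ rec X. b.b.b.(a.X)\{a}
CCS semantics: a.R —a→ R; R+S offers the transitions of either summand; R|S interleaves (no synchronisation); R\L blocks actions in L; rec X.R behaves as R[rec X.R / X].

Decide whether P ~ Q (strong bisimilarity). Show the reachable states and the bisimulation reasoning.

LTS(P): 4 reachable states
  u0 = rec X. b.a.b.(a.X)\{a} has moves --b--▸ u1
  u1 = a.b.(a.(rec X. b.a.b.(a.X)\{a}))\{a} has moves --a--▸ u2
  u2 = b.(a.(rec X. b.a.b.(a.X)\{a}))\{a} has moves --b--▸ u3
  u3 = (a.(rec X. b.a.b.(a.X)\{a}))\{a} has moves deadlocked
LTS(Q): 4 reachable states
  v0 = rec X. b.b.b.(a.X)\{a} has moves --b--▸ v1
  v1 = b.b.(a.(rec X. b.b.b.(a.X)\{a}))\{a} has moves --b--▸ v2
  v2 = b.(a.(rec X. b.b.b.(a.X)\{a}))\{a} has moves --b--▸ v3
  v3 = (a.(rec X. b.b.b.(a.X)\{a}))\{a} has moves deadlocked
Bisimilarity quotient blocks:
  B0 = {u0}
  B1 = {u1}
  B2 = {u2, v2}
  B3 = {u3, v3}
  B4 = {v0}
  B5 = {v1}
u0 ∈ B0, v0 ∈ B4 → different blocks

P ≁ Q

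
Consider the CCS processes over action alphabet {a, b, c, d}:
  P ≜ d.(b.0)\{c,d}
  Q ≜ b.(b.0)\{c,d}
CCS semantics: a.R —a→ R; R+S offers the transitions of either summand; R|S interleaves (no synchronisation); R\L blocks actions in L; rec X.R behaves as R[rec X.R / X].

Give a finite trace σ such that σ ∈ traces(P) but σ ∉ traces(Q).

d

Reachable graph of P (3 states):
  s0 = d.(b.0)\{c,d} has moves ··d··> s1
  s1 = (b.0)\{c,d} has moves ··b··> s2
  s2 = 0\{c,d} has moves (no moves)
Reachable graph of Q (3 states):
  t0 = b.(b.0)\{c,d} has moves ··b··> t1
  t1 = (b.0)\{c,d} has moves ··b··> t2
  t2 = 0\{c,d} has moves (no moves)
Trace ⟨d⟩ through P, begin at {s0}:
  after d @ step 1: {s1}
  ✓ P
Trace ⟨d⟩ through Q, begin at {t0}:
  after d @ step 1: no successor for Q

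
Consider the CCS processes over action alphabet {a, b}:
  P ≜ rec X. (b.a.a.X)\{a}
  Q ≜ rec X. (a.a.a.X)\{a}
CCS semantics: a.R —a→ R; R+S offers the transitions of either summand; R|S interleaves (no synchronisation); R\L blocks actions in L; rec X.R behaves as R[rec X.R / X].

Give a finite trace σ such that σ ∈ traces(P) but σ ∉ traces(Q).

P's transition system — 2 states:
  s0 = rec X. (b.a.a.X)\{a} has moves --b--▸ s1
  s1 = (a.a.(rec X. (b.a.a.X)\{a}))\{a} has moves (no moves)
Q's transition system — 1 states:
  t0 = rec X. (a.a.a.X)\{a} has moves (no moves)
Trace ⟨b⟩ through P, begin at {s0}:
  [1] b ⇒ {s1}
  P completes σ.
Trace ⟨b⟩ through Q, begin at {t0}:
  [1] b ⇒ no successor for Q

b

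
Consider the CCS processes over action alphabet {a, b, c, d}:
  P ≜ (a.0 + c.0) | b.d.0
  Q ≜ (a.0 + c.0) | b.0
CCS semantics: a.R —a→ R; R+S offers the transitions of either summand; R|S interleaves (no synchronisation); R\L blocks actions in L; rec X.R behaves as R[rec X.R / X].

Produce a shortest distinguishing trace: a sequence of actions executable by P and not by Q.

LTS(P): 6 reachable states
  u0 = (a.0 + c.0) | b.d.0 → --a--▸ u1, --b--▸ u2, --c--▸ u1
  u1 = 0 | b.d.0 → --b--▸ u3
  u2 = (a.0 + c.0) | d.0 → --a--▸ u3, --c--▸ u3, --d--▸ u4
  u3 = 0 | d.0 → --d--▸ u5
  u4 = (a.0 + c.0) | 0 → --a--▸ u5, --c--▸ u5
  u5 = 0 | 0 → stopped
LTS(Q): 4 reachable states
  v0 = (a.0 + c.0) | b.0 → --a--▸ v1, --b--▸ v2, --c--▸ v1
  v1 = 0 | b.0 → --b--▸ v3
  v2 = (a.0 + c.0) | 0 → --a--▸ v3, --c--▸ v3
  v3 = 0 | 0 → stopped
Executing bd from P (initial set {u0}):
  [1] b ⇒ {u2}
  [2] d ⇒ {u4}
  P completes σ.
Executing bd from Q (initial set {v0}):
  [1] b ⇒ {v2}
  [2] d ⇒ ∅  — Q cannot continue

bd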